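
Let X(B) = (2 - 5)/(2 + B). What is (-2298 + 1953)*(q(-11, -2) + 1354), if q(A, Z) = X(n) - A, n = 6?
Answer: -3766365/8 ≈ -4.7080e+5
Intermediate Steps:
X(B) = -3/(2 + B)
q(A, Z) = -3/8 - A (q(A, Z) = -3/(2 + 6) - A = -3/8 - A)
(-2298 + 1953)*(q(-11, -2) + 1354) = (-2298 + 1953)*((-3/8 - 1*(-11)) + 1354) = -345*((-3/8 + 11) + 1354) = -345*(85/8 + 1354) = -345*10917/8 = -3766365/8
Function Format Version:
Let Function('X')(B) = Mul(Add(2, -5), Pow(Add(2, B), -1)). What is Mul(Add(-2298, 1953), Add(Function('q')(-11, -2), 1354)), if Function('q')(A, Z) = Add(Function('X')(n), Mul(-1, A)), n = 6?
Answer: Rational(-3766365, 8) ≈ -4.7080e+5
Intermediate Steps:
Function('X')(B) = Mul(-3, Pow(Add(2, B), -1))
Function('q')(A, Z) = Add(Rational(-3, 8), Mul(-1, A)) (Function('q')(A, Z) = Add(Mul(-3, Pow(Add(2, 6), -1)), Mul(-1, A)) = Add(Mul(-3, Pow(8, -1)), Mul(-1, A)) = Add(Mul(-3, Rational(1, 8)), Mul(-1, A)) = Add(Rational(-3, 8), Mul(-1, A)))
Mul(Add(-2298, 1953), Add(Function('q')(-11, -2), 1354)) = Mul(Add(-2298, 1953), Add(Add(Rational(-3, 8), Mul(-1, -11)), 1354)) = Mul(-345, Add(Add(Rational(-3, 8), 11), 1354)) = Mul(-345, Add(Rational(85, 8), 1354)) = Mul(-345, Rational(10917, 8)) = Rational(-3766365, 8)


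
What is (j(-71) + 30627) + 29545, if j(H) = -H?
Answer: 60243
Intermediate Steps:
(j(-71) + 30627) + 29545 = (-1*(-71) + 30627) + 29545 = (71 + 30627) + 29545 = 30698 + 29545 = 60243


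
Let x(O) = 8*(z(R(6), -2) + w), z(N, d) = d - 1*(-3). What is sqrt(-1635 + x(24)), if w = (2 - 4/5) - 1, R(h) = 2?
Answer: 3*I*sqrt(4515)/5 ≈ 40.316*I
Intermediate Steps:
z(N, d) = 3 + d (z(N, d) = d + 3 = 3 + d)
w = 1/5 (w = (2 - 4*1/5) - 1 = (2 - 4/5) - 1 = 6/5 - 1 = 1/5 ≈ 0.20000)
x(O) = 48/5 (x(O) = 8*((3 - 2) + 1/5) = 8*(1 + 1/5) = 8*(6/5) = 48/5)
sqrt(-1635 + x(24)) = sqrt(-1635 + 48/5) = sqrt(-8127/5) = 3*I*sqrt(4515)/5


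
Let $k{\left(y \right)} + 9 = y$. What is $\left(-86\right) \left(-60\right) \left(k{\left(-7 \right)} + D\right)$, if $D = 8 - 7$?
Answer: $-77400$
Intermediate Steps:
$k{\left(y \right)} = -9 + y$
$D = 1$
$\left(-86\right) \left(-60\right) \left(k{\left(-7 \right)} + D\right) = \left(-86\right) \left(-60\right) \left(\left(-9 - 7\right) + 1\right) = 5160 \left(-16 + 1\right) = 5160 \left(-15\right) = -77400$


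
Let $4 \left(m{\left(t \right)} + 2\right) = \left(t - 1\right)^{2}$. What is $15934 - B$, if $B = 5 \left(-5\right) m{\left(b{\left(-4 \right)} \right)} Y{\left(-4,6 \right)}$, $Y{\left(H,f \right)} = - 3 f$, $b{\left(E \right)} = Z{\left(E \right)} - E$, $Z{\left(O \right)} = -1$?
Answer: $16384$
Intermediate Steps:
$b{\left(E \right)} = -1 - E$
$m{\left(t \right)} = -2 + \frac{\left(-1 + t\right)^{2}}{4}$ ($m{\left(t \right)} = -2 + \frac{\left(t - 1\right)^{2}}{4} = -2 + \frac{\left(-1 + t\right)^{2}}{4}$)
$B = -450$ ($B = 5 \left(-5\right) \left(-2 + \frac{\left(-1 - -3\right)^{2}}{4}\right) \left(\left(-3\right) 6\right) = - 25 \left(-2 + \frac{\left(-1 + \left(-1 + 4\right)\right)^{2}}{4}\right) \left(-18\right) = - 25 \left(-2 + \frac{\left(-1 + 3\right)^{2}}{4}\right) \left(-18\right) = - 25 \left(-2 + \frac{2^{2}}{4}\right) \left(-18\right) = - 25 \left(-2 + \frac{1}{4} \cdot 4\right) \left(-18\right) = - 25 \left(-2 + 1\right) \left(-18\right) = \left(-25\right) \left(-1\right) \left(-18\right) = 25 \left(-18\right) = -450$)
$15934 - B = 15934 - -450 = 15934 + 450 = 16384$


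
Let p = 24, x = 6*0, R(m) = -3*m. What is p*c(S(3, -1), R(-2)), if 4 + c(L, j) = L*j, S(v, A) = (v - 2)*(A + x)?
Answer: -240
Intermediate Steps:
x = 0
S(v, A) = A*(-2 + v) (S(v, A) = (v - 2)*(A + 0) = (-2 + v)*A = A*(-2 + v))
c(L, j) = -4 + L*j
p*c(S(3, -1), R(-2)) = 24*(-4 + (-(-2 + 3))*(-3*(-2))) = 24*(-4 - 1*1*6) = 24*(-4 - 1*6) = 24*(-4 - 6) = 24*(-10) = -240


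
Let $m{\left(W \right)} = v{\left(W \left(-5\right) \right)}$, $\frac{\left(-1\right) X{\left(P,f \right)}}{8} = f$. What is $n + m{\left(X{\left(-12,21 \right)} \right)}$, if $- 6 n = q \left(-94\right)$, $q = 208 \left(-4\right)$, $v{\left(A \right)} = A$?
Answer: $- \frac{36584}{3} \approx -12195.0$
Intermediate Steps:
$X{\left(P,f \right)} = - 8 f$
$m{\left(W \right)} = - 5 W$ ($m{\left(W \right)} = W \left(-5\right) = - 5 W$)
$q = -832$
$n = - \frac{39104}{3}$ ($n = - \frac{\left(-832\right) \left(-94\right)}{6} = \left(- \frac{1}{6}\right) 78208 = - \frac{39104}{3} \approx -13035.0$)
$n + m{\left(X{\left(-12,21 \right)} \right)} = - \frac{39104}{3} - 5 \left(\left(-8\right) 21\right) = - \frac{39104}{3} - -840 = - \frac{39104}{3} + 840 = - \frac{36584}{3}$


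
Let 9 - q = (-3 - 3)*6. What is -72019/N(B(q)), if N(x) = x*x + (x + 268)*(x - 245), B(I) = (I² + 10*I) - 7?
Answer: -72019/12173152 ≈ -0.0059162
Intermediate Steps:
q = 45 (q = 9 - (-3 - 3)*6 = 9 - (-6)*6 = 9 - 1*(-36) = 9 + 36 = 45)
B(I) = -7 + I² + 10*I
N(x) = x² + (-245 + x)*(268 + x) (N(x) = x² + (268 + x)*(-245 + x) = x² + (-245 + x)*(268 + x))
-72019/N(B(q)) = -72019/(-65660 + 2*(-7 + 45² + 10*45)² + 23*(-7 + 45² + 10*45)) = -72019/(-65660 + 2*(-7 + 2025 + 450)² + 23*(-7 + 2025 + 450)) = -72019/(-65660 + 2*2468² + 23*2468) = -72019/(-65660 + 2*6091024 + 56764) = -72019/(-65660 + 12182048 + 56764) = -72019/12173152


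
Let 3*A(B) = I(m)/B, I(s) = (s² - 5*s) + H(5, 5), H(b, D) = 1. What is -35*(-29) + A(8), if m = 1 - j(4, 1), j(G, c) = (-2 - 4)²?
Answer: 8587/8 ≈ 1073.4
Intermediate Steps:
j(G, c) = 36 (j(G, c) = (-6)² = 36)
m = -35 (m = 1 - 1*36 = 1 - 36 = -35)
I(s) = 1 + s² - 5*s (I(s) = (s² - 5*s) + 1 = 1 + s² - 5*s)
A(B) = 467/B (A(B) = ((1 + (-35)² - 5*(-35))/B)/3 = ((1 + 1225 + 175)/B)/3 = (1401/B)/3 = 467/B)
-35*(-29) + A(8) = -35*(-29) + 467/8 = 1015 + 467*(⅛) = 1015 + 467/8 = 8587/8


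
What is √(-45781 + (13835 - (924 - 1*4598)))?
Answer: 4*I*√1767 ≈ 168.14*I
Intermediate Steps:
√(-45781 + (13835 - (924 - 1*4598))) = √(-45781 + (13835 - (924 - 4598))) = √(-45781 + (13835 - 1*(-3674))) = √(-45781 + (13835 + 3674)) = √(-45781 + 17509) = √(-28272) = 4*I*√1767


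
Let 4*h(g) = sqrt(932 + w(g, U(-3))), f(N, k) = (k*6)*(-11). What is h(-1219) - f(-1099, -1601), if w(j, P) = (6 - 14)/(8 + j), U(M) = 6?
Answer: -105666 + sqrt(341701815)/2422 ≈ -1.0566e+5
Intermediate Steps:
w(j, P) = -8/(8 + j)
f(N, k) = -66*k (f(N, k) = (6*k)*(-11) = -66*k)
h(g) = sqrt(932 - 8/(8 + g))/4
h(-1219) - f(-1099, -1601) = sqrt((1862 + 233*(-1219))/(8 - 1219))/2 - (-66)*(-1601) = sqrt((1862 - 284027)/(-1211))/2 - 1*105666 = sqrt(-1/1211*(-282165))/2 - 105666 = sqrt(282165/1211)/2 - 105666 = (sqrt(341701815)/1211)/2 - 105666 = sqrt(341701815)/2422 - 105666 = -105666 + sqrt(341701815)/2422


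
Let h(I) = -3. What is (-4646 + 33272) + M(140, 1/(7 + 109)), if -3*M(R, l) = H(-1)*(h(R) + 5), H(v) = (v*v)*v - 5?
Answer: 28630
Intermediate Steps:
H(v) = -5 + v³ (H(v) = v²*v - 5 = v³ - 5 = -5 + v³)
M(R, l) = 4 (M(R, l) = -(-5 + (-1)³)*(-3 + 5)/3 = -(-5 - 1)*2/3 = -(-2)*2 = -⅓*(-12) = 4)
(-4646 + 33272) + M(140, 1/(7 + 109)) = (-4646 + 33272) + 4 = 28626 + 4 = 28630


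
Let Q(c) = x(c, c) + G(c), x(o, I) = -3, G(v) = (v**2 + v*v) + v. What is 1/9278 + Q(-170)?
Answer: 534663307/9278 ≈ 57627.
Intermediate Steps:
G(v) = v + 2*v**2 (G(v) = (v**2 + v**2) + v = 2*v**2 + v = v + 2*v**2)
Q(c) = -3 + c*(1 + 2*c)
1/9278 + Q(-170) = 1/9278 + (-3 - 170*(1 + 2*(-170))) = 1/9278 + (-3 - 170*(1 - 340)) = 1/9278 + (-3 - 170*(-339)) = 1/9278 + (-3 + 57630) = 1/9278 + 57627 = 534663307/9278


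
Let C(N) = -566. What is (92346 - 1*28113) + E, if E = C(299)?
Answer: 63667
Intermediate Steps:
E = -566
(92346 - 1*28113) + E = (92346 - 1*28113) - 566 = (92346 - 28113) - 566 = 64233 - 566 = 63667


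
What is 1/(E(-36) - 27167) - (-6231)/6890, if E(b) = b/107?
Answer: 724487513/801143018 ≈ 0.90432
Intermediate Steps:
E(b) = b/107 (E(b) = b*(1/107) = b/107)
1/(E(-36) - 27167) - (-6231)/6890 = 1/((1/107)*(-36) - 27167) - (-6231)/6890 = 1/(-36/107 - 27167) - (-6231)/6890 = 1/(-2906905/107) - 1*(-6231/6890) = -107/2906905 + 6231/6890 = 724487513/801143018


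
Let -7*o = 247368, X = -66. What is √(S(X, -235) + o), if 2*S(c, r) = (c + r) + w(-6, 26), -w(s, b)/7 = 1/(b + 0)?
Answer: I*√1175534997/182 ≈ 188.39*I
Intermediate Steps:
w(s, b) = -7/b (w(s, b) = -7/(b + 0) = -7/b)
o = -247368/7 (o = -⅐*247368 = -247368/7 ≈ -35338.)
S(c, r) = -7/52 + c/2 + r/2 (S(c, r) = ((c + r) - 7/26)/2 = (-7/26 + c + r)/2 = -7/52 + c/2 + r/2)
√(S(X, -235) + o) = √((-7/52 + (½)*(-66) + (½)*(-235)) - 247368/7) = √((-7/52 - 33 - 235/2) - 247368/7) = √(-7833/52 - 247368/7) = √(-12917967/364) = I*√1175534997/182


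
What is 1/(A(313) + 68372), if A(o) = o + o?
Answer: 1/68998 ≈ 1.4493e-5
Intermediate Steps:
A(o) = 2*o
1/(A(313) + 68372) = 1/(2*313 + 68372) = 1/(626 + 68372) = 1/68998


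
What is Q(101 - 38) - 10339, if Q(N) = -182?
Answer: -10521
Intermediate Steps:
Q(101 - 38) - 10339 = -182 - 10339 = -10521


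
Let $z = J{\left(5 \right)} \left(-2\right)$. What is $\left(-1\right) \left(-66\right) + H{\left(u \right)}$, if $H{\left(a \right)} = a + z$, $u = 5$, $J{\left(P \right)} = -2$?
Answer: $75$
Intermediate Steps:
$z = 4$ ($z = \left(-2\right) \left(-2\right) = 4$)
$H{\left(a \right)} = 4 + a$ ($H{\left(a \right)} = a + 4 = 4 + a$)
$\left(-1\right) \left(-66\right) + H{\left(u \right)} = \left(-1\right) \left(-66\right) + \left(4 + 5\right) = 66 + 9 = 75$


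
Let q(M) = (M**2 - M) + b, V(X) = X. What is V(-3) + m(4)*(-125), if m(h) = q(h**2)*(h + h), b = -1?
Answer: -239003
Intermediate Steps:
q(M) = -1 + M**2 - M (q(M) = (M**2 - M) - 1 = -1 + M**2 - M)
m(h) = 2*h*(-1 + h**4 - h**2) (m(h) = (-1 + (h**2)**2 - h**2)*(h + h) = (-1 + h**4 - h**2)*(2*h) = 2*h*(-1 + h**4 - h**2))
V(-3) + m(4)*(-125) = -3 + (2*4*(-1 + 4**4 - 1*4**2))*(-125) = -3 + (2*4*(-1 + 256 - 1*16))*(-125) = -3 + (2*4*(-1 + 256 - 16))*(-125) = -3 + (2*4*239)*(-125) = -3 + 1912*(-125) = -3 - 239000 = -239003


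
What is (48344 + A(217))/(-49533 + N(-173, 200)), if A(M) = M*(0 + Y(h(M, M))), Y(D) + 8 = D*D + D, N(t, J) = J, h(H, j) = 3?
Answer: -49212/49333 ≈ -0.99755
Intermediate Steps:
Y(D) = -8 + D + D**2 (Y(D) = -8 + (D*D + D) = -8 + (D**2 + D) = -8 + (D + D**2) = -8 + D + D**2)
A(M) = 4*M (A(M) = M*(0 + (-8 + 3 + 3**2)) = M*(0 + (-8 + 3 + 9)) = M*(0 + 4) = M*4 = 4*M)
(48344 + A(217))/(-49533 + N(-173, 200)) = (48344 + 4*217)/(-49533 + 200) = (48344 + 868)/(-49333) = 49212*(-1/49333) = -49212/49333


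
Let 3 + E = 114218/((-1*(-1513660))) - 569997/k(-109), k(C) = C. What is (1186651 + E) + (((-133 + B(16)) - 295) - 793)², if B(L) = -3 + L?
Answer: 218704505161031/82494470 ≈ 2.6511e+6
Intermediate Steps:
E = 431149570981/82494470 (E = -3 + (114218/((-1*(-1513660))) - 569997/(-109)) = -3 + (114218/1513660 - 569997*(-1/109)) = -3 + (114218*(1/1513660) + 569997/109) = -3 + (57109/756830 + 569997/109) = -3 + 431397054391/82494470 = 431149570981/82494470 ≈ 5226.4)
(1186651 + E) + (((-133 + B(16)) - 295) - 793)² = (1186651 + 431149570981/82494470) + (((-133 + (-3 + 16)) - 295) - 793)² = 98323294890951/82494470 + (((-133 + 13) - 295) - 793)² = 98323294890951/82494470 + ((-120 - 295) - 793)² = 98323294890951/82494470 + (-415 - 793)² = 98323294890951/82494470 + (-1208)² = 98323294890951/82494470 + 1459264 = 218704505161031/82494470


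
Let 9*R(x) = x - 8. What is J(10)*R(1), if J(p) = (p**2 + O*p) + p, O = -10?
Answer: -70/9 ≈ -7.7778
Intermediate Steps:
J(p) = p**2 - 9*p (J(p) = (p**2 - 10*p) + p = p**2 - 9*p)
R(x) = -8/9 + x/9 (R(x) = (x - 8)/9 = (-8 + x)/9 = -8/9 + x/9)
J(10)*R(1) = (10*(-9 + 10))*(-8/9 + (1/9)*1) = (10*1)*(-8/9 + 1/9) = 10*(-7/9) = -70/9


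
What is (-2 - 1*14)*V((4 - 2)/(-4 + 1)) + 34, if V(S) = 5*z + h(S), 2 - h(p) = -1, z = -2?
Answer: 146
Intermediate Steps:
h(p) = 3 (h(p) = 2 - 1*(-1) = 2 + 1 = 3)
V(S) = -7 (V(S) = 5*(-2) + 3 = -10 + 3 = -7)
(-2 - 1*14)*V((4 - 2)/(-4 + 1)) + 34 = (-2 - 1*14)*(-7) + 34 = (-2 - 14)*(-7) + 34 = -16*(-7) + 34 = 112 + 34 = 146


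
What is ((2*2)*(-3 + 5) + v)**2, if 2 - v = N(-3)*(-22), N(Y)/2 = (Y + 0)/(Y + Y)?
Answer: 1024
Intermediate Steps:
N(Y) = 1 (N(Y) = 2*((Y + 0)/(Y + Y)) = 2*(Y/((2*Y))) = 2*(Y*(1/(2*Y))) = 2*(1/2) = 1)
v = 24 (v = 2 - (-22) = 2 - 1*(-22) = 2 + 22 = 24)
((2*2)*(-3 + 5) + v)**2 = ((2*2)*(-3 + 5) + 24)**2 = (4*2 + 24)**2 = (8 + 24)**2 = 32**2 = 1024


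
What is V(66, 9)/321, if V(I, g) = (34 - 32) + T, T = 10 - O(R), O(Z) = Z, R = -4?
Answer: 16/321 ≈ 0.049844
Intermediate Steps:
T = 14 (T = 10 - 1*(-4) = 10 + 4 = 14)
V(I, g) = 16 (V(I, g) = (34 - 32) + 14 = 2 + 14 = 16)
V(66, 9)/321 = 16/321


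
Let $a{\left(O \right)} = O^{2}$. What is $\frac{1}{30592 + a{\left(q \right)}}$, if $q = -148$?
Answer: $\frac{1}{52496} \approx 1.9049 \cdot 10^{-5}$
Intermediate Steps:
$\frac{1}{30592 + a{\left(q \right)}} = \frac{1}{30592 + \left(-148\right)^{2}} = \frac{1}{30592 + 21904} = \frac{1}{52496}$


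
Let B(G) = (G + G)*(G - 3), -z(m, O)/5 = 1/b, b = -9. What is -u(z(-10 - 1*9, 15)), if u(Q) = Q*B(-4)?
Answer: -280/9 ≈ -31.111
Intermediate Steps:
z(m, O) = 5/9 (z(m, O) = -5/(-9) = -5*(-⅑) = 5/9)
B(G) = 2*G*(-3 + G) (B(G) = (2*G)*(-3 + G) = 2*G*(-3 + G))
u(Q) = 56*Q (u(Q) = Q*(2*(-4)*(-3 - 4)) = Q*(2*(-4)*(-7)) = Q*56 = 56*Q)
-u(z(-10 - 1*9, 15)) = -56*5/9 = -1*280/9 = -280/9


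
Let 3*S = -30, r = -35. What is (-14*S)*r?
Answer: -4900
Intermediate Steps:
S = -10 (S = (⅓)*(-30) = -10)
(-14*S)*r = -14*(-10)*(-35) = 140*(-35) = -4900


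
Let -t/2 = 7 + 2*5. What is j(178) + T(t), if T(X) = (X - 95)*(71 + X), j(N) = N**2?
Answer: 26911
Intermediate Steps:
t = -34 (t = -2*(7 + 2*5) = -2*(7 + 10) = -2*17 = -34)
T(X) = (-95 + X)*(71 + X)
j(178) + T(t) = 178**2 + (-6745 + (-34)**2 - 24*(-34)) = 31684 + (-6745 + 1156 + 816) = 31684 - 4773 = 26911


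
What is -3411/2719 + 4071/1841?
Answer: 4789398/5005679 ≈ 0.95679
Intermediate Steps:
-3411/2719 + 4071/1841 = 4789398/5005679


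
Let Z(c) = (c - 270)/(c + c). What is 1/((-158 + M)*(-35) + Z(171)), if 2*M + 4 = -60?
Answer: 38/252689 ≈ 0.00015038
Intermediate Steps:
M = -32 (M = -2 + (½)*(-60) = -2 - 30 = -32)
Z(c) = (-270 + c)/(2*c) (Z(c) = (-270 + c)/((2*c)) = (-270 + c)*(1/(2*c)) = (-270 + c)/(2*c))
1/((-158 + M)*(-35) + Z(171)) = 1/((-158 - 32)*(-35) + (½)*(-270 + 171)/171) = 1/(-190*(-35) + (½)*(1/171)*(-99)) = 1/(6650 - 11/38) = 1/(252689/38) = 38/252689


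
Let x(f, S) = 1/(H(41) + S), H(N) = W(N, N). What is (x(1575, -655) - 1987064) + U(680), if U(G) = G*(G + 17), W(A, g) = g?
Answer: -929045857/614 ≈ -1.5131e+6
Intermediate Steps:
H(N) = N
U(G) = G*(17 + G)
x(f, S) = 1/(41 + S)
(x(1575, -655) - 1987064) + U(680) = (1/(41 - 655) - 1987064) + 680*(17 + 680) = (1/(-614) - 1987064) + 680*697 = (-1/614 - 1987064) + 473960 = -1220057297/614 + 473960 = -929045857/614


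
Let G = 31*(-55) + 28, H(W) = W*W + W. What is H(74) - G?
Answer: 7227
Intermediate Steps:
H(W) = W + W² (H(W) = W² + W = W + W²)
G = -1677 (G = -1705 + 28 = -1677)
H(74) - G = 74*(1 + 74) - 1*(-1677) = 74*75 + 1677 = 5550 + 1677 = 7227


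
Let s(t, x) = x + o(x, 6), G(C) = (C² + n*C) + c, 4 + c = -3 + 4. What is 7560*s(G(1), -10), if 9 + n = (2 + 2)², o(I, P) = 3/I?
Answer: -77868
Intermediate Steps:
n = 7 (n = -9 + (2 + 2)² = -9 + 4² = -9 + 16 = 7)
c = -3 (c = -4 + (-3 + 4) = -4 + 1 = -3)
G(C) = -3 + C² + 7*C (G(C) = (C² + 7*C) - 3 = -3 + C² + 7*C)
s(t, x) = x + 3/x
7560*s(G(1), -10) = 7560*(-10 + 3/(-10)) = 7560*(-10 + 3*(-⅒)) = 7560*(-10 - 3/10) = 7560*(-103/10) = -77868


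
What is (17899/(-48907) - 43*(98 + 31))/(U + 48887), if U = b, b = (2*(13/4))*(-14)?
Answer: -67826257/596616493 ≈ -0.11368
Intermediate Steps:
b = -91 (b = (2*(13*(¼)))*(-14) = (2*(13/4))*(-14) = (13/2)*(-14) = -91)
U = -91
(17899/(-48907) - 43*(98 + 31))/(U + 48887) = (17899/(-48907) - 43*(98 + 31))/(-91 + 48887) = (17899*(-1/48907) - 43*129)/48796 = (-17899/48907 - 5547)*(1/48796) = -271305028/48907*1/48796 = -67826257/596616493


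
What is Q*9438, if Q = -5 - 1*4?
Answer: -84942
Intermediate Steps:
Q = -9 (Q = -5 - 4 = -9)
Q*9438 = -9*9438 = -84942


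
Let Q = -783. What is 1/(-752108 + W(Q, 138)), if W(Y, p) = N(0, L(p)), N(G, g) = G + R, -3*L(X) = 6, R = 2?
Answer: -1/752106 ≈ -1.3296e-6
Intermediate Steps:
L(X) = -2 (L(X) = -1/3*6 = -2)
N(G, g) = 2 + G (N(G, g) = G + 2 = 2 + G)
W(Y, p) = 2 (W(Y, p) = 2 + 0 = 2)
1/(-752108 + W(Q, 138)) = 1/(-752108 + 2) = 1/(-752106) = -1/752106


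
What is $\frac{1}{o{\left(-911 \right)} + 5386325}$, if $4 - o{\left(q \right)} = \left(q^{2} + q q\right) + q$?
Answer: $\frac{1}{3727398} \approx 2.6828 \cdot 10^{-7}$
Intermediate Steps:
$o{\left(q \right)} = 4 - q - 2 q^{2}$ ($o{\left(q \right)} = 4 - \left(\left(q^{2} + q q\right) + q\right) = 4 - \left(\left(q^{2} + q^{2}\right) + q\right) = 4 - \left(2 q^{2} + q\right) = 4 - \left(q + 2 q^{2}\right) = 4 - q - 2 q^{2}$)
$\frac{1}{o{\left(-911 \right)} + 5386325} = \frac{1}{\left(4 - -911 - 2 \left(-911\right)^{2}\right) + 5386325} = \frac{1}{\left(4 + 911 - 1659842\right) + 5386325} = \frac{1}{-1658927 + 5386325} = \frac{1}{3727398}$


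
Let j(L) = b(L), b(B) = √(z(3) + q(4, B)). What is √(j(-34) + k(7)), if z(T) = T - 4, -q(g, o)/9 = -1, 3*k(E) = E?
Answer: √(21 + 18*√2)/3 ≈ 2.2719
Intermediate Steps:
k(E) = E/3
q(g, o) = 9 (q(g, o) = -9*(-1) = 9)
z(T) = -4 + T
b(B) = 2*√2 (b(B) = √((-4 + 3) + 9) = √(-1 + 9) = √8 = 2*√2)
j(L) = 2*√2
√(j(-34) + k(7)) = √(2*√2 + (⅓)*7) = √(2*√2 + 7/3) = √(7/3 + 2*√2)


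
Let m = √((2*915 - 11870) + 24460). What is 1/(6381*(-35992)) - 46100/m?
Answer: -1/229664952 - 4610*√3605/721 ≈ -383.90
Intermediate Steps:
m = 2*√3605 (m = √((1830 - 11870) + 24460) = √(-10040 + 24460) = √14420 = 2*√3605 ≈ 120.08)
1/(6381*(-35992)) - 46100/m = 1/(6381*(-35992)) - 46100*√3605/7210 = (1/6381)*(-1/35992) - 4610*√3605/721 = -1/229664952 - 4610*√3605/721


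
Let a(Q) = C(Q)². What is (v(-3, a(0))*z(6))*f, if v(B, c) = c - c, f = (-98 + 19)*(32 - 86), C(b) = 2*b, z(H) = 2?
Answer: 0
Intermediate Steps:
f = 4266 (f = -79*(-54) = 4266)
a(Q) = 4*Q² (a(Q) = (2*Q)² = 4*Q²)
v(B, c) = 0
(v(-3, a(0))*z(6))*f = (0*2)*4266 = 0*4266 = 0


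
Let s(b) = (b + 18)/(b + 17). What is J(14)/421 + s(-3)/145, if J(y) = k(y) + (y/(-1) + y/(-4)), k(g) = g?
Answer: -79/85463 ≈ -0.00092438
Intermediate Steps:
s(b) = (18 + b)/(17 + b)
J(y) = -y/4 (J(y) = y + (y/(-1) + y/(-4)) = y + (y*(-1) + y*(-1/4)) = y + (-y - y/4) = y - 5*y/4 = -y/4)
J(14)/421 + s(-3)/145 = -1/4*14/421 + ((18 - 3)/(17 - 3))/145 = -7/2*1/421 + (15/14)*(1/145) = -7/842 + ((1/14)*15)*(1/145) = -7/842 + (15/14)*(1/145) = -7/842 + 3/406 = -79/85463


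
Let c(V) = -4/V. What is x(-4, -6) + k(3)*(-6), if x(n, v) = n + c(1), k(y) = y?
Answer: -26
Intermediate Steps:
x(n, v) = -4 + n (x(n, v) = n - 4/1 = n - 4*1 = n - 4 = -4 + n)
x(-4, -6) + k(3)*(-6) = (-4 - 4) + 3*(-6) = -8 - 18 = -26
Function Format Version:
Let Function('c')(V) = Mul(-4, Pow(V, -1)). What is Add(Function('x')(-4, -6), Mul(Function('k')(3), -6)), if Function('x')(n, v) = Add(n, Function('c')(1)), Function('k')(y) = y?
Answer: -26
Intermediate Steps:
Function('x')(n, v) = Add(-4, n) (Function('x')(n, v) = Add(n, Mul(-4, Pow(1, -1))) = Add(n, Mul(-4, 1)) = Add(n, -4) = Add(-4, n))
Add(Function('x')(-4, -6), Mul(Function('k')(3), -6)) = Add(Add(-4, -4), Mul(3, -6)) = Add(-8, -18) = -26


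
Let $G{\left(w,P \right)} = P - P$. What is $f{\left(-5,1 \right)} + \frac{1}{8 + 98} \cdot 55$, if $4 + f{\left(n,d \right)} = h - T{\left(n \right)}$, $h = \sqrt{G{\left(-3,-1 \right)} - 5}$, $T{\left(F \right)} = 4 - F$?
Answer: $- \frac{1323}{106} + i \sqrt{5} \approx -12.481 + 2.2361 i$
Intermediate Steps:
$G{\left(w,P \right)} = 0$
$h = i \sqrt{5}$ ($h = \sqrt{0 - 5} = \sqrt{-5} = i \sqrt{5} \approx 2.2361 i$)
$f{\left(n,d \right)} = -8 + n + i \sqrt{5}$ ($f{\left(n,d \right)} = -4 - \left(4 - n - i \sqrt{5}\right) = -4 + \left(i \sqrt{5} + \left(-4 + n\right)\right) = -4 + \left(-4 + n + i \sqrt{5}\right) = -8 + n + i \sqrt{5}$)
$f{\left(-5,1 \right)} + \frac{1}{8 + 98} \cdot 55 = \left(-8 - 5 + i \sqrt{5}\right) + \frac{1}{8 + 98} \cdot 55 = \left(-13 + i \sqrt{5}\right) + \frac{1}{106} \cdot 55 = \left(-13 + i \sqrt{5}\right) + \frac{55}{106} = - \frac{1323}{106} + i \sqrt{5}$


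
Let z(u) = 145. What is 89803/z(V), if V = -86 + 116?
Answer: 89803/145 ≈ 619.33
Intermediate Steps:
V = 30
89803/z(V) = 89803/145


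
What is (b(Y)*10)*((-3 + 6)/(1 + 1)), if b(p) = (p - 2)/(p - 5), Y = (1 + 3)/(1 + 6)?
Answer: 150/31 ≈ 4.8387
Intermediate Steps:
Y = 4/7 ≈ 0.57143
b(p) = (-2 + p)/(-5 + p)
(b(Y)*10)*((-3 + 6)/(1 + 1)) = (((-2 + 4/7)/(-5 + 4/7))*10)*((-3 + 6)/(1 + 1)) = ((-10/7/(-31/7))*10)*(3/2) = (-7/31*(-10/7)*10)*(3*(½)) = ((10/31)*10)*(3/2) = (100/31)*(3/2) = 150/31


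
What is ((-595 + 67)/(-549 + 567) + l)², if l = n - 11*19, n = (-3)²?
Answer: 473344/9 ≈ 52594.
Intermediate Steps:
n = 9
l = -200 (l = 9 - 11*19 = 9 - 209 = -200)
((-595 + 67)/(-549 + 567) + l)² = ((-595 + 67)/(-549 + 567) - 200)² = (-528/18 - 200)² = (-528*1/18 - 200)² = (-88/3 - 200)² = (-688/3)² = 473344/9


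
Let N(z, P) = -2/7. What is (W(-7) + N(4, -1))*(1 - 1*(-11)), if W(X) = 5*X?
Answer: -2964/7 ≈ -423.43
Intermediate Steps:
N(z, P) = -2/7 (N(z, P) = -2*⅐ = -2/7)
(W(-7) + N(4, -1))*(1 - 1*(-11)) = (5*(-7) - 2/7)*(1 - 1*(-11)) = (-35 - 2/7)*(1 + 11) = -247/7*12 = -2964/7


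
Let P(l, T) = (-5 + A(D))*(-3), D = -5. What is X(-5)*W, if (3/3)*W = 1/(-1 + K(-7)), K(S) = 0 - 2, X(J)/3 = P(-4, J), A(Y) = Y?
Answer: -30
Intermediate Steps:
P(l, T) = 30 (P(l, T) = (-5 - 5)*(-3) = -10*(-3) = 30)
X(J) = 90 (X(J) = 3*30 = 90)
K(S) = -2
W = -1/3 (W = 1/(-1 - 2) = 1/(-3) = -1/3 ≈ -0.33333)
X(-5)*W = 90*(-1/3) = -30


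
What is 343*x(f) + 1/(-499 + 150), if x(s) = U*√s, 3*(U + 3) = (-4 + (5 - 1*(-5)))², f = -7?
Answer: -1/349 + 3087*I*√7 ≈ -0.0028653 + 8167.4*I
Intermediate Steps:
U = 9 (U = -3 + (-4 + (5 - 1*(-5)))²/3 = -3 + (-4 + (5 + 5))²/3 = -3 + (-4 + 10)²/3 = -3 + (⅓)*6² = -3 + (⅓)*36 = -3 + 12 = 9)
x(s) = 9*√s
343*x(f) + 1/(-499 + 150) = 343*(9*√(-7)) + 1/(-499 + 150) = 343*(9*(I*√7)) + 1/(-349) = 343*(9*I*√7) - 1/349 = 3087*I*√7 - 1/349 = -1/349 + 3087*I*√7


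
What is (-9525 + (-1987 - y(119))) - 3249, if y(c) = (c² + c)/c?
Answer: -14881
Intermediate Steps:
y(c) = (c + c²)/c
(-9525 + (-1987 - y(119))) - 3249 = (-9525 + (-1987 - (1 + 119))) - 3249 = (-9525 + (-1987 - 1*120)) - 3249 = (-9525 + (-1987 - 120)) - 3249 = (-9525 - 2107) - 3249 = -11632 - 3249 = -14881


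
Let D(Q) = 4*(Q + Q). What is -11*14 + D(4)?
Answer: -122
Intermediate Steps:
D(Q) = 8*Q (D(Q) = 4*(2*Q) = 8*Q)
-11*14 + D(4) = -11*14 + 8*4 = -154 + 32 = -122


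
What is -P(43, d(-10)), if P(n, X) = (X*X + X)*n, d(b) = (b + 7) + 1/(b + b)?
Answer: -107543/400 ≈ -268.86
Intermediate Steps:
d(b) = 7 + b + 1/(2*b) (d(b) = (7 + b) + 1/(2*b) = 7 + b + 1/(2*b))
P(n, X) = n*(X + X**2) (P(n, X) = (X**2 + X)*n = (X + X**2)*n = n*(X + X**2))
-P(43, d(-10)) = -(7 - 10 + (1/2)/(-10))*43*(1 + (7 - 10 + (1/2)/(-10))) = -(7 - 10 + (1/2)*(-1/10))*43*(1 + (7 - 10 + (1/2)*(-1/10))) = -(7 - 10 - 1/20)*43*(1 + (7 - 10 - 1/20)) = -(-61)*43*(1 - 61/20)/20 = -(-61)*43*(-41)/(20*20) = -1*107543/400 = -107543/400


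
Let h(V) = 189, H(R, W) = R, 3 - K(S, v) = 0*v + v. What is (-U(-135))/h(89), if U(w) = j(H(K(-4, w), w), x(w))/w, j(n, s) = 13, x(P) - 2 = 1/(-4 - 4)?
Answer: 13/25515 ≈ 0.00050950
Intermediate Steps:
K(S, v) = 3 - v (K(S, v) = 3 - (0*v + v) = 3 - (0 + v) = 3 - v)
x(P) = 15/8 (x(P) = 2 + 1/(-4 - 4) = 2 + 1/(-8) = 2 - 1/8 = 15/8)
U(w) = 13/w
(-U(-135))/h(89) = -13/(-135)/189 = -13*(-1)/135*(1/189) = -1*(-13/135)*(1/189) = (13/135)*(1/189) = 13/25515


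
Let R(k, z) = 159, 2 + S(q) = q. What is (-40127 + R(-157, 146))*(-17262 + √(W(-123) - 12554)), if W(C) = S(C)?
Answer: 689927616 - 39968*I*√12679 ≈ 6.8993e+8 - 4.5004e+6*I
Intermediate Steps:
S(q) = -2 + q
W(C) = -2 + C
(-40127 + R(-157, 146))*(-17262 + √(W(-123) - 12554)) = (-40127 + 159)*(-17262 + √((-2 - 123) - 12554)) = -39968*(-17262 + √(-125 - 12554)) = -39968*(-17262 + √(-12679)) = -39968*(-17262 + I*√12679) = 689927616 - 39968*I*√12679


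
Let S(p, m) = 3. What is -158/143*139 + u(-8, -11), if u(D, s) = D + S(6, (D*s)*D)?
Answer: -22677/143 ≈ -158.58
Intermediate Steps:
u(D, s) = 3 + D (u(D, s) = D + 3 = 3 + D)
-158/143*139 + u(-8, -11) = -158/143*139 + (3 - 8) = -158*1/143*139 - 5 = -158/143*139 - 5 = -21962/143 - 5 = -22677/143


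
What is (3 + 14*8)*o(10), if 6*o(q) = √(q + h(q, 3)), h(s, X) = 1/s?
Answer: 23*√1010/12 ≈ 60.913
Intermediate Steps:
o(q) = √(q + 1/q)/6
(3 + 14*8)*o(10) = (3 + 14*8)*(√(10 + 1/10)/6) = (3 + 112)*(√(10 + ⅒)/6) = 115*(√(101/10)/6) = 115*((√1010/10)/6) = 115*(√1010/60) = 23*√1010/12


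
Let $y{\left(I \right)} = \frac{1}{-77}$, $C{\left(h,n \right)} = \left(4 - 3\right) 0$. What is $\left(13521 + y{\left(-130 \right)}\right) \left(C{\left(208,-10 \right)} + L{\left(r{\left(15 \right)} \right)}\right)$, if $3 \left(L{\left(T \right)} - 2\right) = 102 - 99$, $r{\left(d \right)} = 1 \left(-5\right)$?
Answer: $\frac{3123348}{77} \approx 40563.0$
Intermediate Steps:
$C{\left(h,n \right)} = 0$ ($C{\left(h,n \right)} = 1 \cdot 0 = 0$)
$r{\left(d \right)} = -5$
$L{\left(T \right)} = 3$ ($L{\left(T \right)} = 2 + \frac{102 - 99}{3} = 2 + \frac{1}{3} \cdot 3 = 2 + 1 = 3$)
$y{\left(I \right)} = - \frac{1}{77}$
$\left(13521 + y{\left(-130 \right)}\right) \left(C{\left(208,-10 \right)} + L{\left(r{\left(15 \right)} \right)}\right) = \left(13521 - \frac{1}{77}\right) \left(0 + 3\right) = \frac{1041116}{77} \cdot 3 = \frac{3123348}{77}$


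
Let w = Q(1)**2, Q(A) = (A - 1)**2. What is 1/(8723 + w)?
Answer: 1/8723 ≈ 0.00011464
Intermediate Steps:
Q(A) = (-1 + A)**2
w = 0 (w = ((-1 + 1)**2)**2 = (0**2)**2 = 0**2 = 0)
1/(8723 + w) = 1/(8723 + 0) = 1/8723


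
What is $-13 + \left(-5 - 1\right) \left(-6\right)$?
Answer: $23$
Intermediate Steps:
$-13 + \left(-5 - 1\right) \left(-6\right) = -13 - -36 = -13 + 36 = 23$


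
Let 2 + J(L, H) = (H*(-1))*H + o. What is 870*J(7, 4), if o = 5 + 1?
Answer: -10440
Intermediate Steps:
o = 6
J(L, H) = 4 - H² (J(L, H) = -2 + ((H*(-1))*H + 6) = -2 + ((-H)*H + 6) = -2 + (-H² + 6) = -2 + (6 - H²) = 4 - H²)
870*J(7, 4) = 870*(4 - 1*4²) = 870*(4 - 1*16) = 870*(4 - 16) = 870*(-12) = -10440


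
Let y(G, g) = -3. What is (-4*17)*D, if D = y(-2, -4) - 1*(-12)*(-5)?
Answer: 4284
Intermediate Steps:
D = -63 (D = -3 - 1*(-12)*(-5) = -3 + 12*(-5) = -3 - 60 = -63)
(-4*17)*D = -4*17*(-63) = -68*(-63) = 4284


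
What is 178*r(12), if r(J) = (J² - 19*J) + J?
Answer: -12816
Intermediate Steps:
r(J) = J² - 18*J
178*r(12) = 178*(12*(-18 + 12)) = 178*(12*(-6)) = 178*(-72) = -12816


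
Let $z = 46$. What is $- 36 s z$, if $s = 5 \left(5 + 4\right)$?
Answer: $-74520$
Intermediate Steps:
$s = 45$ ($s = 5 \cdot 9 = 45$)
$- 36 s z = \left(-36\right) 45 \cdot 46 = \left(-1620\right) 46 = -74520$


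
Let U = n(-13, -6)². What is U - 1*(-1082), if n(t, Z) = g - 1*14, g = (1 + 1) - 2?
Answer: 1278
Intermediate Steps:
g = 0 (g = 2 - 2 = 0)
n(t, Z) = -14 (n(t, Z) = 0 - 1*14 = 0 - 14 = -14)
U = 196 (U = (-14)² = 196)
U - 1*(-1082) = 196 - 1*(-1082) = 196 + 1082 = 1278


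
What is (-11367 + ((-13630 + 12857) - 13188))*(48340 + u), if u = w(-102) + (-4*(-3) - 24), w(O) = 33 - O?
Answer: -1227470864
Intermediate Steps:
u = 123 (u = (33 - 1*(-102)) + (-4*(-3) - 24) = (33 + 102) + (12 - 24) = 135 - 12 = 123)
(-11367 + ((-13630 + 12857) - 13188))*(48340 + u) = (-11367 + ((-13630 + 12857) - 13188))*(48340 + 123) = (-11367 + (-773 - 13188))*48463 = (-11367 - 13961)*48463 = -25328*48463 = -1227470864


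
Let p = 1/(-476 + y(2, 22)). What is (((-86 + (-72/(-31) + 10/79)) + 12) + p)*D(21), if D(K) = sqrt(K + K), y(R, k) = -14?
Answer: -85864169*sqrt(42)/1200010 ≈ -463.72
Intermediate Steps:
D(K) = sqrt(2)*sqrt(K) (D(K) = sqrt(2*K) = sqrt(2)*sqrt(K))
p = -1/490 (p = 1/(-476 - 14) = 1/(-490) = -1/490 ≈ -0.0020408)
(((-86 + (-72/(-31) + 10/79)) + 12) + p)*D(21) = (((-86 + (-72/(-31) + 10/79)) + 12) - 1/490)*(sqrt(2)*sqrt(21)) = (((-86 + (-72*(-1/31) + 10*(1/79))) + 12) - 1/490)*sqrt(42) = (((-86 + (72/31 + 10/79)) + 12) - 1/490)*sqrt(42) = (((-86 + 5998/2449) + 12) - 1/490)*sqrt(42) = ((-204616/2449 + 12) - 1/490)*sqrt(42) = (-175228/2449 - 1/490)*sqrt(42) = -85864169*sqrt(42)/1200010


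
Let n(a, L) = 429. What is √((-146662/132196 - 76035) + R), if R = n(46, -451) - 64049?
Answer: I*√610149945359058/66098 ≈ 373.71*I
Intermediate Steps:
R = -63620 (R = 429 - 64049 = -63620)
√((-146662/132196 - 76035) + R) = √((-146662/132196 - 76035) - 63620) = √((-146662*1/132196 - 76035) - 63620) = √((-73331/66098 - 76035) - 63620) = √(-5025834761/66098 - 63620) = √(-9230989521/66098) = I*√610149945359058/66098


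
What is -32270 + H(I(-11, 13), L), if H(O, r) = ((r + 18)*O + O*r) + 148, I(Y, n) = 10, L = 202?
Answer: -27902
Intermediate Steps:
H(O, r) = 148 + O*r + O*(18 + r) (H(O, r) = ((18 + r)*O + O*r) + 148 = (O*(18 + r) + O*r) + 148 = (O*r + O*(18 + r)) + 148 = 148 + O*r + O*(18 + r))
-32270 + H(I(-11, 13), L) = -32270 + (148 + 18*10 + 2*10*202) = -32270 + (148 + 180 + 4040) = -32270 + 4368 = -27902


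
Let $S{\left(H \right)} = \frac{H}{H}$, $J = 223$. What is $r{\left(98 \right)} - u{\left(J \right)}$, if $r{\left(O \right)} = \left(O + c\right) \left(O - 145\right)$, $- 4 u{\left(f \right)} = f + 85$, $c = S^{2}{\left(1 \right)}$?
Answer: $-4576$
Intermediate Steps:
$S{\left(H \right)} = 1$
$c = 1$ ($c = 1^{2} = 1$)
$u{\left(f \right)} = - \frac{85}{4} - \frac{f}{4}$ ($u{\left(f \right)} = - \frac{f + 85}{4} = - \frac{85 + f}{4} = - \frac{85}{4} - \frac{f}{4}$)
$r{\left(O \right)} = \left(1 + O\right) \left(-145 + O\right)$ ($r{\left(O \right)} = \left(O + 1\right) \left(O - 145\right) = \left(1 + O\right) \left(-145 + O\right)$)
$r{\left(98 \right)} - u{\left(J \right)} = \left(-145 + 98^{2} - 14112\right) - \left(- \frac{85}{4} - \frac{223}{4}\right) = \left(-145 + 9604 - 14112\right) - \left(- \frac{85}{4} - \frac{223}{4}\right) = -4653 - -77 = -4653 + 77 = -4576$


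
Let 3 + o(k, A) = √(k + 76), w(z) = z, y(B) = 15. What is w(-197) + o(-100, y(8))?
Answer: -200 + 2*I*√6 ≈ -200.0 + 4.899*I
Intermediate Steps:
o(k, A) = -3 + √(76 + k) (o(k, A) = -3 + √(k + 76) = -3 + √(76 + k))
w(-197) + o(-100, y(8)) = -197 + (-3 + √(76 - 100)) = -197 + (-3 + √(-24)) = -197 + (-3 + 2*I*√6) = -200 + 2*I*√6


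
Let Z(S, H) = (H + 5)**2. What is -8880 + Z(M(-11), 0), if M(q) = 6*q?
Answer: -8855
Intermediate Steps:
Z(S, H) = (5 + H)**2
-8880 + Z(M(-11), 0) = -8880 + (5 + 0)**2 = -8880 + 5**2 = -8880 + 25 = -8855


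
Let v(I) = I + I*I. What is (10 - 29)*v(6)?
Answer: -798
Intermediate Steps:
v(I) = I + I**2
(10 - 29)*v(6) = (10 - 29)*(6*(1 + 6)) = -114*7 = -19*42 = -798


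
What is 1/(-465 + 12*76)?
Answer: 1/447 ≈ 0.0022371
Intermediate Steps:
1/(-465 + 12*76) = 1/(-465 + 912) = 1/447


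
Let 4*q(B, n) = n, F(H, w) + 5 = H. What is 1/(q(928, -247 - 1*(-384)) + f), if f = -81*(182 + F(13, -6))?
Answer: -4/61423 ≈ -6.5122e-5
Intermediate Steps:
F(H, w) = -5 + H
q(B, n) = n/4
f = -15390 (f = -81*(182 + (-5 + 13)) = -81*(182 + 8) = -81*190 = -15390)
1/(q(928, -247 - 1*(-384)) + f) = 1/((-247 - 1*(-384))/4 - 15390) = 1/((-247 + 384)/4 - 15390) = 1/((¼)*137 - 15390) = 1/(137/4 - 15390) = 1/(-61423/4) = -4/61423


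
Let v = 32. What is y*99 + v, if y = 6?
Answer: 626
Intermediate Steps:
y*99 + v = 6*99 + 32 = 594 + 32 = 626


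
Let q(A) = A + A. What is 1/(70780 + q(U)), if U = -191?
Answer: 1/70398 ≈ 1.4205e-5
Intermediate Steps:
q(A) = 2*A
1/(70780 + q(U)) = 1/(70780 + 2*(-191)) = 1/(70780 - 382) = 1/70398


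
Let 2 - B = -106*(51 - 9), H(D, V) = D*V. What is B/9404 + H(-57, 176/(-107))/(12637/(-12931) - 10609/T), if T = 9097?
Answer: -686091823338937/15857132461694 ≈ -43.267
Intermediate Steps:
B = 4454 (B = 2 - (-106)*(51 - 9) = 2 - (-106)*42 = 2 - 1*(-4452) = 2 + 4452 = 4454)
B/9404 + H(-57, 176/(-107))/(12637/(-12931) - 10609/T) = 4454/9404 + (-10032/(-107))/(12637/(-12931) - 10609/9097) = 4454*(1/9404) + (-10032*(-1)/107)/(12637*(-1/12931) - 10609*1/9097) = 2227/4702 + (-57*(-176/107))/(-12637/12931 - 10609/9097) = 2227/4702 + 10032/(107*(-252143768/117633307)) = 2227/4702 + (10032/107)*(-117633307/252143768) = 2227/4702 - 147512166978/3372422897 = -686091823338937/15857132461694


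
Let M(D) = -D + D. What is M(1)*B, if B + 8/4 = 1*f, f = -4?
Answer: 0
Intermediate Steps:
B = -6 (B = -2 + 1*(-4) = -2 - 4 = -6)
M(D) = 0
M(1)*B = 0*(-6) = 0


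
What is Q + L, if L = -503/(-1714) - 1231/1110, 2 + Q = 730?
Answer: 345874379/475635 ≈ 727.18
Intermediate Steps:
Q = 728 (Q = -2 + 730 = 728)
L = -387901/475635 (L = -503*(-1/1714) - 1231*1/1110 = 503/1714 - 1231/1110 = -387901/475635 ≈ -0.81554)
Q + L = 728 - 387901/475635 = 345874379/475635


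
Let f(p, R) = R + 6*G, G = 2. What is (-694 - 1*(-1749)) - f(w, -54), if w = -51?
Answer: 1097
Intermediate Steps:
f(p, R) = 12 + R (f(p, R) = R + 6*2 = R + 12 = 12 + R)
(-694 - 1*(-1749)) - f(w, -54) = (-694 - 1*(-1749)) - (12 - 54) = (-694 + 1749) - 1*(-42) = 1055 + 42 = 1097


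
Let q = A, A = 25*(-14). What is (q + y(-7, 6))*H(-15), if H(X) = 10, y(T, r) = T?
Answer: -3570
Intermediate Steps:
A = -350
q = -350
(q + y(-7, 6))*H(-15) = (-350 - 7)*10 = -357*10 = -3570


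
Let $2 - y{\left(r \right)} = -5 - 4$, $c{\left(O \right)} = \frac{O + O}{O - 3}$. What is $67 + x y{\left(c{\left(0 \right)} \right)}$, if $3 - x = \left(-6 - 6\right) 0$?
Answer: $100$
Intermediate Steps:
$c{\left(O \right)} = \frac{2 O}{-3 + O}$
$y{\left(r \right)} = 11$ ($y{\left(r \right)} = 2 - \left(-5 - 4\right) = 2 - -9 = 2 + 9 = 11$)
$x = 3$ ($x = 3 - \left(-6 - 6\right) 0 = 3 - \left(-12\right) 0 = 3 - 0 = 3 + 0 = 3$)
$67 + x y{\left(c{\left(0 \right)} \right)} = 67 + 3 \cdot 11 = 67 + 33 = 100$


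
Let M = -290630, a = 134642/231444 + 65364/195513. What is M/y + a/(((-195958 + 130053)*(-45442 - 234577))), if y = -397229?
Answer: 5778546101448371119466869/7898035609457046931135230 ≈ 0.73164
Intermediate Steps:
a = 6908727827/7541718462 (a = 134642*(1/231444) + 65364*(1/195513) = 67321/115722 + 21788/65171 = 6908727827/7541718462 ≈ 0.91607)
M/y + a/(((-195958 + 130053)*(-45442 - 234577))) = -290630/(-397229) + 6908727827/(7541718462*(((-195958 + 130053)*(-45442 - 234577)))) = -290630*(-1/397229) + 6908727827/(7541718462*((-65905*(-280019)))) = 290630/397229 + (6908727827/7541718462)/18454652195 = 290630/397229 + (6908727827/7541718462)*(1/18454652195) = 290630/397229 + 6908727827/139179791168820324090 = 5778546101448371119466869/7898035609457046931135230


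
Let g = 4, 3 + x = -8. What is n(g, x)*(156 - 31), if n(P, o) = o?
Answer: -1375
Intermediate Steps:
x = -11 (x = -3 - 8 = -11)
n(g, x)*(156 - 31) = -11*(156 - 31) = -11*125 = -1375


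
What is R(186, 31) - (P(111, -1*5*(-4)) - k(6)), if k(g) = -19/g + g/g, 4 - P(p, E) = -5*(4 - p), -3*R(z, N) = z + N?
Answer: 913/2 ≈ 456.50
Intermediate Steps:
R(z, N) = -N/3 - z/3 (R(z, N) = -(z + N)/3 = -(N + z)/3 = -N/3 - z/3)
P(p, E) = 24 - 5*p (P(p, E) = 4 - (-5)*(4 - p) = 4 - (-20 + 5*p) = 4 + (20 - 5*p) = 24 - 5*p)
k(g) = 1 - 19/g (k(g) = -19/g + 1 = 1 - 19/g)
R(186, 31) - (P(111, -1*5*(-4)) - k(6)) = (-1/3*31 - 1/3*186) - ((24 - 5*111) - (-19 + 6)/6) = (-31/3 - 62) - ((24 - 555) - (-13)/6) = -217/3 - (-531 - 1*(-13/6)) = -217/3 - (-531 + 13/6) = -217/3 - 1*(-3173/6) = -217/3 + 3173/6 = 913/2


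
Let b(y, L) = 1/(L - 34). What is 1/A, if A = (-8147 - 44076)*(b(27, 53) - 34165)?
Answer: 19/33899724882 ≈ 5.6048e-10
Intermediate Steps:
b(y, L) = 1/(-34 + L)
A = 33899724882/19 (A = (-8147 - 44076)*(1/(-34 + 53) - 34165) = -52223*(1/19 - 34165) = -52223*(-649134/19) = 33899724882/19 ≈ 1.7842e+9)
1/A = 1/(33899724882/19) = 19/33899724882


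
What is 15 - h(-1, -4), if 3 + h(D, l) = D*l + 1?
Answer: 13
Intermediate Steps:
h(D, l) = -2 + D*l (h(D, l) = -3 + (D*l + 1) = -3 + (1 + D*l) = -2 + D*l)
15 - h(-1, -4) = 15 - (-2 - 1*(-4)) = 15 - (-2 + 4) = 15 - 1*2 = 15 - 2 = 13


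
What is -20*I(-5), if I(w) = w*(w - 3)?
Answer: -800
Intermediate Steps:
I(w) = w*(-3 + w)
-20*I(-5) = -(-100)*(-3 - 5) = -(-100)*(-8) = -20*40 = -800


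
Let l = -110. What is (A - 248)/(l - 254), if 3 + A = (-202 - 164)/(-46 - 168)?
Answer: 13337/19474 ≈ 0.68486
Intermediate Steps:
A = -138/107 (A = -3 + (-202 - 164)/(-46 - 168) = -3 - 366/(-214) = -3 - 366*(-1/214) = -3 + 183/107 = -138/107 ≈ -1.2897)
(A - 248)/(l - 254) = (-138/107 - 248)/(-110 - 254) = -26674/107/(-364) = -26674/107*(-1/364) = 13337/19474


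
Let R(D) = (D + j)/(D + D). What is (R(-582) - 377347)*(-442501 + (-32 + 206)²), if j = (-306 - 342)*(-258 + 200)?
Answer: 30179604404125/194 ≈ 1.5556e+11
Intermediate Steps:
j = 37584 (j = -648*(-58) = 37584)
R(D) = (37584 + D)/(2*D) (R(D) = (D + 37584)/(D + D) = (37584 + D)/((2*D)) = (37584 + D)*(1/(2*D)) = (37584 + D)/(2*D))
(R(-582) - 377347)*(-442501 + (-32 + 206)²) = ((½)*(37584 - 582)/(-582) - 377347)*(-442501 + (-32 + 206)²) = ((½)*(-1/582)*37002 - 377347)*(-442501 + 174²) = (-6167/194 - 377347)*(-442501 + 30276) = -73211485/194*(-412225) = 30179604404125/194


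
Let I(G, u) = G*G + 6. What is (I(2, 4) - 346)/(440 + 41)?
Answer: -336/481 ≈ -0.69854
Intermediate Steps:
I(G, u) = 6 + G² (I(G, u) = G² + 6 = 6 + G²)
(I(2, 4) - 346)/(440 + 41) = ((6 + 2²) - 346)/(440 + 41) = ((6 + 4) - 346)/481 = (10 - 346)*(1/481) = -336*1/481 = -336/481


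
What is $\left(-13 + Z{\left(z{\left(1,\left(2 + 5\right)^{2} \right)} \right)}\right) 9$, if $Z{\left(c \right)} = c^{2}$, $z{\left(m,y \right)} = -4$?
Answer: $27$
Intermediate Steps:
$\left(-13 + Z{\left(z{\left(1,\left(2 + 5\right)^{2} \right)} \right)}\right) 9 = \left(-13 + \left(-4\right)^{2}\right) 9 = \left(-13 + 16\right) 9 = 3 \cdot 9 = 27$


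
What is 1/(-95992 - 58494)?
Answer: -1/154486 ≈ -6.4731e-6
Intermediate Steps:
1/(-95992 - 58494) = 1/(-154486) = -1/154486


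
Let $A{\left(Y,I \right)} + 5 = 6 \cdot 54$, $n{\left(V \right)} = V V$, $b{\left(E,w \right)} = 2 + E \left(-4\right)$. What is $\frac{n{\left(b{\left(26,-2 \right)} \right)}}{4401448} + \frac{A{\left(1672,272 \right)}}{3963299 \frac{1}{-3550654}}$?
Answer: $- \frac{1246324202481913}{4361063614238} \approx -285.78$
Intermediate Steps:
$b{\left(E,w \right)} = 2 - 4 E$
$n{\left(V \right)} = V^{2}$
$A{\left(Y,I \right)} = 319$ ($A{\left(Y,I \right)} = -5 + 6 \cdot 54 = -5 + 324 = 319$)
$\frac{n{\left(b{\left(26,-2 \right)} \right)}}{4401448} + \frac{A{\left(1672,272 \right)}}{3963299 \frac{1}{-3550654}} = \frac{\left(2 - 104\right)^{2}}{4401448} + \frac{319}{3963299 \frac{1}{-3550654}} = \left(2 - 104\right)^{2} \cdot \frac{1}{4401448} + \frac{319}{3963299 \left(- \frac{1}{3550654}\right)} = \left(-102\right)^{2} \cdot \frac{1}{4401448} + \frac{319}{- \frac{3963299}{3550654}} = 10404 \cdot \frac{1}{4401448} + 319 \left(- \frac{3550654}{3963299}\right) = \frac{2601}{1100362} - \frac{1132658626}{3963299} = - \frac{1246324202481913}{4361063614238}$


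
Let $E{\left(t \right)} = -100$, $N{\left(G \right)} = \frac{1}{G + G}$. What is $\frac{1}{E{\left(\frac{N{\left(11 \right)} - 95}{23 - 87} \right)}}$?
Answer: $- \frac{1}{100} \approx -0.01$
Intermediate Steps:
$N{\left(G \right)} = \frac{1}{2 G}$
$\frac{1}{E{\left(\frac{N{\left(11 \right)} - 95}{23 - 87} \right)}} = \frac{1}{-100} = - \frac{1}{100}$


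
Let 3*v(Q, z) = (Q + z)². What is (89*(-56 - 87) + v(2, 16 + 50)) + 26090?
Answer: 44713/3 ≈ 14904.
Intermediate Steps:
v(Q, z) = (Q + z)²/3
(89*(-56 - 87) + v(2, 16 + 50)) + 26090 = (89*(-56 - 87) + (2 + (16 + 50))²/3) + 26090 = (89*(-143) + (2 + 66)²/3) + 26090 = (-12727 + (⅓)*68²) + 26090 = (-12727 + (⅓)*4624) + 26090 = (-12727 + 4624/3) + 26090 = -33557/3 + 26090 = 44713/3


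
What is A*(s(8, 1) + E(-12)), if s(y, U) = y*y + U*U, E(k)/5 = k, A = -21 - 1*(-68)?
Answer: 235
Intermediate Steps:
A = 47 (A = -21 + 68 = 47)
E(k) = 5*k
s(y, U) = U**2 + y**2 (s(y, U) = y**2 + U**2 = U**2 + y**2)
A*(s(8, 1) + E(-12)) = 47*((1**2 + 8**2) + 5*(-12)) = 47*((1 + 64) - 60) = 47*(65 - 60) = 47*5 = 235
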